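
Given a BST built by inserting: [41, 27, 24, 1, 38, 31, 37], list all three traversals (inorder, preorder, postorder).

Tree insertion order: [41, 27, 24, 1, 38, 31, 37]
Tree (level-order array): [41, 27, None, 24, 38, 1, None, 31, None, None, None, None, 37]
Inorder (L, root, R): [1, 24, 27, 31, 37, 38, 41]
Preorder (root, L, R): [41, 27, 24, 1, 38, 31, 37]
Postorder (L, R, root): [1, 24, 37, 31, 38, 27, 41]


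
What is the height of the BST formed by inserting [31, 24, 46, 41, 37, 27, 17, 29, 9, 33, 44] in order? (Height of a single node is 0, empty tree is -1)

Insertion order: [31, 24, 46, 41, 37, 27, 17, 29, 9, 33, 44]
Tree (level-order array): [31, 24, 46, 17, 27, 41, None, 9, None, None, 29, 37, 44, None, None, None, None, 33]
Compute height bottom-up (empty subtree = -1):
  height(9) = 1 + max(-1, -1) = 0
  height(17) = 1 + max(0, -1) = 1
  height(29) = 1 + max(-1, -1) = 0
  height(27) = 1 + max(-1, 0) = 1
  height(24) = 1 + max(1, 1) = 2
  height(33) = 1 + max(-1, -1) = 0
  height(37) = 1 + max(0, -1) = 1
  height(44) = 1 + max(-1, -1) = 0
  height(41) = 1 + max(1, 0) = 2
  height(46) = 1 + max(2, -1) = 3
  height(31) = 1 + max(2, 3) = 4
Height = 4


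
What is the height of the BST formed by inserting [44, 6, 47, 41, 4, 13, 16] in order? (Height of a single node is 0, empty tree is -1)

Insertion order: [44, 6, 47, 41, 4, 13, 16]
Tree (level-order array): [44, 6, 47, 4, 41, None, None, None, None, 13, None, None, 16]
Compute height bottom-up (empty subtree = -1):
  height(4) = 1 + max(-1, -1) = 0
  height(16) = 1 + max(-1, -1) = 0
  height(13) = 1 + max(-1, 0) = 1
  height(41) = 1 + max(1, -1) = 2
  height(6) = 1 + max(0, 2) = 3
  height(47) = 1 + max(-1, -1) = 0
  height(44) = 1 + max(3, 0) = 4
Height = 4


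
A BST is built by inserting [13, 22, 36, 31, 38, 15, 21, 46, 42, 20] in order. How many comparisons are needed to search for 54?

Search path for 54: 13 -> 22 -> 36 -> 38 -> 46
Found: False
Comparisons: 5


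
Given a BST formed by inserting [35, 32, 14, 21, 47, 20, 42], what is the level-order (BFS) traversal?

Tree insertion order: [35, 32, 14, 21, 47, 20, 42]
Tree (level-order array): [35, 32, 47, 14, None, 42, None, None, 21, None, None, 20]
BFS from the root, enqueuing left then right child of each popped node:
  queue [35] -> pop 35, enqueue [32, 47], visited so far: [35]
  queue [32, 47] -> pop 32, enqueue [14], visited so far: [35, 32]
  queue [47, 14] -> pop 47, enqueue [42], visited so far: [35, 32, 47]
  queue [14, 42] -> pop 14, enqueue [21], visited so far: [35, 32, 47, 14]
  queue [42, 21] -> pop 42, enqueue [none], visited so far: [35, 32, 47, 14, 42]
  queue [21] -> pop 21, enqueue [20], visited so far: [35, 32, 47, 14, 42, 21]
  queue [20] -> pop 20, enqueue [none], visited so far: [35, 32, 47, 14, 42, 21, 20]
Result: [35, 32, 47, 14, 42, 21, 20]


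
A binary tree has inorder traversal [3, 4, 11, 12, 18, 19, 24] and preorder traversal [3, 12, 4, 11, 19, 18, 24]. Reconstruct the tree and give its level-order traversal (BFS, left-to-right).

Inorder:  [3, 4, 11, 12, 18, 19, 24]
Preorder: [3, 12, 4, 11, 19, 18, 24]
Algorithm: preorder visits root first, so consume preorder in order;
for each root, split the current inorder slice at that value into
left-subtree inorder and right-subtree inorder, then recurse.
Recursive splits:
  root=3; inorder splits into left=[], right=[4, 11, 12, 18, 19, 24]
  root=12; inorder splits into left=[4, 11], right=[18, 19, 24]
  root=4; inorder splits into left=[], right=[11]
  root=11; inorder splits into left=[], right=[]
  root=19; inorder splits into left=[18], right=[24]
  root=18; inorder splits into left=[], right=[]
  root=24; inorder splits into left=[], right=[]
Reconstructed level-order: [3, 12, 4, 19, 11, 18, 24]


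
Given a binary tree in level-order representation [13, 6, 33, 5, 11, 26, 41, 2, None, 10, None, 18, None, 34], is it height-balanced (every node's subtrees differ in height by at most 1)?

Tree (level-order array): [13, 6, 33, 5, 11, 26, 41, 2, None, 10, None, 18, None, 34]
Definition: a tree is height-balanced if, at every node, |h(left) - h(right)| <= 1 (empty subtree has height -1).
Bottom-up per-node check:
  node 2: h_left=-1, h_right=-1, diff=0 [OK], height=0
  node 5: h_left=0, h_right=-1, diff=1 [OK], height=1
  node 10: h_left=-1, h_right=-1, diff=0 [OK], height=0
  node 11: h_left=0, h_right=-1, diff=1 [OK], height=1
  node 6: h_left=1, h_right=1, diff=0 [OK], height=2
  node 18: h_left=-1, h_right=-1, diff=0 [OK], height=0
  node 26: h_left=0, h_right=-1, diff=1 [OK], height=1
  node 34: h_left=-1, h_right=-1, diff=0 [OK], height=0
  node 41: h_left=0, h_right=-1, diff=1 [OK], height=1
  node 33: h_left=1, h_right=1, diff=0 [OK], height=2
  node 13: h_left=2, h_right=2, diff=0 [OK], height=3
All nodes satisfy the balance condition.
Result: Balanced


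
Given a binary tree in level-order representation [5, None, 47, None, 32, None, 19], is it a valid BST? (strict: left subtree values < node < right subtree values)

Level-order array: [5, None, 47, None, 32, None, 19]
Validate using subtree bounds (lo, hi): at each node, require lo < value < hi,
then recurse left with hi=value and right with lo=value.
Preorder trace (stopping at first violation):
  at node 5 with bounds (-inf, +inf): OK
  at node 47 with bounds (5, +inf): OK
  at node 32 with bounds (47, +inf): VIOLATION
Node 32 violates its bound: not (47 < 32 < +inf).
Result: Not a valid BST


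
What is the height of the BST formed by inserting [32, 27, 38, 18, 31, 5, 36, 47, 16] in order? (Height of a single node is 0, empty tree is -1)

Insertion order: [32, 27, 38, 18, 31, 5, 36, 47, 16]
Tree (level-order array): [32, 27, 38, 18, 31, 36, 47, 5, None, None, None, None, None, None, None, None, 16]
Compute height bottom-up (empty subtree = -1):
  height(16) = 1 + max(-1, -1) = 0
  height(5) = 1 + max(-1, 0) = 1
  height(18) = 1 + max(1, -1) = 2
  height(31) = 1 + max(-1, -1) = 0
  height(27) = 1 + max(2, 0) = 3
  height(36) = 1 + max(-1, -1) = 0
  height(47) = 1 + max(-1, -1) = 0
  height(38) = 1 + max(0, 0) = 1
  height(32) = 1 + max(3, 1) = 4
Height = 4


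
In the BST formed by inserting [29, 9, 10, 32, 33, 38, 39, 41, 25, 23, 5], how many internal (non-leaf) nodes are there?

Tree built from: [29, 9, 10, 32, 33, 38, 39, 41, 25, 23, 5]
Tree (level-order array): [29, 9, 32, 5, 10, None, 33, None, None, None, 25, None, 38, 23, None, None, 39, None, None, None, 41]
Rule: An internal node has at least one child.
Per-node child counts:
  node 29: 2 child(ren)
  node 9: 2 child(ren)
  node 5: 0 child(ren)
  node 10: 1 child(ren)
  node 25: 1 child(ren)
  node 23: 0 child(ren)
  node 32: 1 child(ren)
  node 33: 1 child(ren)
  node 38: 1 child(ren)
  node 39: 1 child(ren)
  node 41: 0 child(ren)
Matching nodes: [29, 9, 10, 25, 32, 33, 38, 39]
Count of internal (non-leaf) nodes: 8


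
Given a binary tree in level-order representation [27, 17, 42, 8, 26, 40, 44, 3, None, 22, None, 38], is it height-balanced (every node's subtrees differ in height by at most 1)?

Tree (level-order array): [27, 17, 42, 8, 26, 40, 44, 3, None, 22, None, 38]
Definition: a tree is height-balanced if, at every node, |h(left) - h(right)| <= 1 (empty subtree has height -1).
Bottom-up per-node check:
  node 3: h_left=-1, h_right=-1, diff=0 [OK], height=0
  node 8: h_left=0, h_right=-1, diff=1 [OK], height=1
  node 22: h_left=-1, h_right=-1, diff=0 [OK], height=0
  node 26: h_left=0, h_right=-1, diff=1 [OK], height=1
  node 17: h_left=1, h_right=1, diff=0 [OK], height=2
  node 38: h_left=-1, h_right=-1, diff=0 [OK], height=0
  node 40: h_left=0, h_right=-1, diff=1 [OK], height=1
  node 44: h_left=-1, h_right=-1, diff=0 [OK], height=0
  node 42: h_left=1, h_right=0, diff=1 [OK], height=2
  node 27: h_left=2, h_right=2, diff=0 [OK], height=3
All nodes satisfy the balance condition.
Result: Balanced


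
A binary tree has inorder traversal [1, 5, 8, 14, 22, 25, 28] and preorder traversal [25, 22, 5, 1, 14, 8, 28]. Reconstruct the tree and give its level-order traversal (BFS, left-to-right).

Inorder:  [1, 5, 8, 14, 22, 25, 28]
Preorder: [25, 22, 5, 1, 14, 8, 28]
Algorithm: preorder visits root first, so consume preorder in order;
for each root, split the current inorder slice at that value into
left-subtree inorder and right-subtree inorder, then recurse.
Recursive splits:
  root=25; inorder splits into left=[1, 5, 8, 14, 22], right=[28]
  root=22; inorder splits into left=[1, 5, 8, 14], right=[]
  root=5; inorder splits into left=[1], right=[8, 14]
  root=1; inorder splits into left=[], right=[]
  root=14; inorder splits into left=[8], right=[]
  root=8; inorder splits into left=[], right=[]
  root=28; inorder splits into left=[], right=[]
Reconstructed level-order: [25, 22, 28, 5, 1, 14, 8]


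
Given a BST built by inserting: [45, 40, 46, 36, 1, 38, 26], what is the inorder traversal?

Tree insertion order: [45, 40, 46, 36, 1, 38, 26]
Tree (level-order array): [45, 40, 46, 36, None, None, None, 1, 38, None, 26]
Inorder traversal: [1, 26, 36, 38, 40, 45, 46]


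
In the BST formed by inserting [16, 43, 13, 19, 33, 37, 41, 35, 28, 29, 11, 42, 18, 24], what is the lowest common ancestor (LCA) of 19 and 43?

Tree insertion order: [16, 43, 13, 19, 33, 37, 41, 35, 28, 29, 11, 42, 18, 24]
Tree (level-order array): [16, 13, 43, 11, None, 19, None, None, None, 18, 33, None, None, 28, 37, 24, 29, 35, 41, None, None, None, None, None, None, None, 42]
In a BST, the LCA of p=19, q=43 is the first node v on the
root-to-leaf path with p <= v <= q (go left if both < v, right if both > v).
Walk from root:
  at 16: both 19 and 43 > 16, go right
  at 43: 19 <= 43 <= 43, this is the LCA
LCA = 43


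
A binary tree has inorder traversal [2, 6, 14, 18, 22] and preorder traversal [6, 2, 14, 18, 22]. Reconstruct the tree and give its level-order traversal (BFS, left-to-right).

Inorder:  [2, 6, 14, 18, 22]
Preorder: [6, 2, 14, 18, 22]
Algorithm: preorder visits root first, so consume preorder in order;
for each root, split the current inorder slice at that value into
left-subtree inorder and right-subtree inorder, then recurse.
Recursive splits:
  root=6; inorder splits into left=[2], right=[14, 18, 22]
  root=2; inorder splits into left=[], right=[]
  root=14; inorder splits into left=[], right=[18, 22]
  root=18; inorder splits into left=[], right=[22]
  root=22; inorder splits into left=[], right=[]
Reconstructed level-order: [6, 2, 14, 18, 22]


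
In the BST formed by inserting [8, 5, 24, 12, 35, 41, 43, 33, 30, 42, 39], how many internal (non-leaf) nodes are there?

Tree built from: [8, 5, 24, 12, 35, 41, 43, 33, 30, 42, 39]
Tree (level-order array): [8, 5, 24, None, None, 12, 35, None, None, 33, 41, 30, None, 39, 43, None, None, None, None, 42]
Rule: An internal node has at least one child.
Per-node child counts:
  node 8: 2 child(ren)
  node 5: 0 child(ren)
  node 24: 2 child(ren)
  node 12: 0 child(ren)
  node 35: 2 child(ren)
  node 33: 1 child(ren)
  node 30: 0 child(ren)
  node 41: 2 child(ren)
  node 39: 0 child(ren)
  node 43: 1 child(ren)
  node 42: 0 child(ren)
Matching nodes: [8, 24, 35, 33, 41, 43]
Count of internal (non-leaf) nodes: 6


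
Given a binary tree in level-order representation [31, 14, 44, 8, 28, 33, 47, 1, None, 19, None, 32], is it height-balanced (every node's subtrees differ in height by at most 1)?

Tree (level-order array): [31, 14, 44, 8, 28, 33, 47, 1, None, 19, None, 32]
Definition: a tree is height-balanced if, at every node, |h(left) - h(right)| <= 1 (empty subtree has height -1).
Bottom-up per-node check:
  node 1: h_left=-1, h_right=-1, diff=0 [OK], height=0
  node 8: h_left=0, h_right=-1, diff=1 [OK], height=1
  node 19: h_left=-1, h_right=-1, diff=0 [OK], height=0
  node 28: h_left=0, h_right=-1, diff=1 [OK], height=1
  node 14: h_left=1, h_right=1, diff=0 [OK], height=2
  node 32: h_left=-1, h_right=-1, diff=0 [OK], height=0
  node 33: h_left=0, h_right=-1, diff=1 [OK], height=1
  node 47: h_left=-1, h_right=-1, diff=0 [OK], height=0
  node 44: h_left=1, h_right=0, diff=1 [OK], height=2
  node 31: h_left=2, h_right=2, diff=0 [OK], height=3
All nodes satisfy the balance condition.
Result: Balanced


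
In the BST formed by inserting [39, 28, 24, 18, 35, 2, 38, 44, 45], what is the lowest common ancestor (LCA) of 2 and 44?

Tree insertion order: [39, 28, 24, 18, 35, 2, 38, 44, 45]
Tree (level-order array): [39, 28, 44, 24, 35, None, 45, 18, None, None, 38, None, None, 2]
In a BST, the LCA of p=2, q=44 is the first node v on the
root-to-leaf path with p <= v <= q (go left if both < v, right if both > v).
Walk from root:
  at 39: 2 <= 39 <= 44, this is the LCA
LCA = 39


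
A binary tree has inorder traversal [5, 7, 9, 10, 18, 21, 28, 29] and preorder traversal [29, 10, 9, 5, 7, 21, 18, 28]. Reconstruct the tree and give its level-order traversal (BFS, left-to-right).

Inorder:  [5, 7, 9, 10, 18, 21, 28, 29]
Preorder: [29, 10, 9, 5, 7, 21, 18, 28]
Algorithm: preorder visits root first, so consume preorder in order;
for each root, split the current inorder slice at that value into
left-subtree inorder and right-subtree inorder, then recurse.
Recursive splits:
  root=29; inorder splits into left=[5, 7, 9, 10, 18, 21, 28], right=[]
  root=10; inorder splits into left=[5, 7, 9], right=[18, 21, 28]
  root=9; inorder splits into left=[5, 7], right=[]
  root=5; inorder splits into left=[], right=[7]
  root=7; inorder splits into left=[], right=[]
  root=21; inorder splits into left=[18], right=[28]
  root=18; inorder splits into left=[], right=[]
  root=28; inorder splits into left=[], right=[]
Reconstructed level-order: [29, 10, 9, 21, 5, 18, 28, 7]


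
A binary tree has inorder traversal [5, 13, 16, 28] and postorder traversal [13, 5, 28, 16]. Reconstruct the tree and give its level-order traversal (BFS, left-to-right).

Inorder:   [5, 13, 16, 28]
Postorder: [13, 5, 28, 16]
Algorithm: postorder visits root last, so walk postorder right-to-left;
each value is the root of the current inorder slice — split it at that
value, recurse on the right subtree first, then the left.
Recursive splits:
  root=16; inorder splits into left=[5, 13], right=[28]
  root=28; inorder splits into left=[], right=[]
  root=5; inorder splits into left=[], right=[13]
  root=13; inorder splits into left=[], right=[]
Reconstructed level-order: [16, 5, 28, 13]


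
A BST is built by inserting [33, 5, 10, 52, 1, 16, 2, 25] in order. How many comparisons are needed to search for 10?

Search path for 10: 33 -> 5 -> 10
Found: True
Comparisons: 3


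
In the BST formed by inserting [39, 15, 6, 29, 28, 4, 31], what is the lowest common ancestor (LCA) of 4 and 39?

Tree insertion order: [39, 15, 6, 29, 28, 4, 31]
Tree (level-order array): [39, 15, None, 6, 29, 4, None, 28, 31]
In a BST, the LCA of p=4, q=39 is the first node v on the
root-to-leaf path with p <= v <= q (go left if both < v, right if both > v).
Walk from root:
  at 39: 4 <= 39 <= 39, this is the LCA
LCA = 39


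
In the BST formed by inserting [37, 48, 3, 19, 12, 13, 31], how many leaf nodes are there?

Tree built from: [37, 48, 3, 19, 12, 13, 31]
Tree (level-order array): [37, 3, 48, None, 19, None, None, 12, 31, None, 13]
Rule: A leaf has 0 children.
Per-node child counts:
  node 37: 2 child(ren)
  node 3: 1 child(ren)
  node 19: 2 child(ren)
  node 12: 1 child(ren)
  node 13: 0 child(ren)
  node 31: 0 child(ren)
  node 48: 0 child(ren)
Matching nodes: [13, 31, 48]
Count of leaf nodes: 3


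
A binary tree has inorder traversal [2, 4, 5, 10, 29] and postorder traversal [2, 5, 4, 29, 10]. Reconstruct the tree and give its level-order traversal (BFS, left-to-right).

Inorder:   [2, 4, 5, 10, 29]
Postorder: [2, 5, 4, 29, 10]
Algorithm: postorder visits root last, so walk postorder right-to-left;
each value is the root of the current inorder slice — split it at that
value, recurse on the right subtree first, then the left.
Recursive splits:
  root=10; inorder splits into left=[2, 4, 5], right=[29]
  root=29; inorder splits into left=[], right=[]
  root=4; inorder splits into left=[2], right=[5]
  root=5; inorder splits into left=[], right=[]
  root=2; inorder splits into left=[], right=[]
Reconstructed level-order: [10, 4, 29, 2, 5]


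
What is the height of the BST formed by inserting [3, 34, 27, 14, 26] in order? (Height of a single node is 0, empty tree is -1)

Insertion order: [3, 34, 27, 14, 26]
Tree (level-order array): [3, None, 34, 27, None, 14, None, None, 26]
Compute height bottom-up (empty subtree = -1):
  height(26) = 1 + max(-1, -1) = 0
  height(14) = 1 + max(-1, 0) = 1
  height(27) = 1 + max(1, -1) = 2
  height(34) = 1 + max(2, -1) = 3
  height(3) = 1 + max(-1, 3) = 4
Height = 4


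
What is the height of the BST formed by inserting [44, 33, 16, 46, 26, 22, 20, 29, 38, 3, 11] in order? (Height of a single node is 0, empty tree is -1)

Insertion order: [44, 33, 16, 46, 26, 22, 20, 29, 38, 3, 11]
Tree (level-order array): [44, 33, 46, 16, 38, None, None, 3, 26, None, None, None, 11, 22, 29, None, None, 20]
Compute height bottom-up (empty subtree = -1):
  height(11) = 1 + max(-1, -1) = 0
  height(3) = 1 + max(-1, 0) = 1
  height(20) = 1 + max(-1, -1) = 0
  height(22) = 1 + max(0, -1) = 1
  height(29) = 1 + max(-1, -1) = 0
  height(26) = 1 + max(1, 0) = 2
  height(16) = 1 + max(1, 2) = 3
  height(38) = 1 + max(-1, -1) = 0
  height(33) = 1 + max(3, 0) = 4
  height(46) = 1 + max(-1, -1) = 0
  height(44) = 1 + max(4, 0) = 5
Height = 5


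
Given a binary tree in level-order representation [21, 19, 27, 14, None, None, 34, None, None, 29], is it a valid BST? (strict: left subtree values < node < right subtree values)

Level-order array: [21, 19, 27, 14, None, None, 34, None, None, 29]
Validate using subtree bounds (lo, hi): at each node, require lo < value < hi,
then recurse left with hi=value and right with lo=value.
Preorder trace (stopping at first violation):
  at node 21 with bounds (-inf, +inf): OK
  at node 19 with bounds (-inf, 21): OK
  at node 14 with bounds (-inf, 19): OK
  at node 27 with bounds (21, +inf): OK
  at node 34 with bounds (27, +inf): OK
  at node 29 with bounds (27, 34): OK
No violation found at any node.
Result: Valid BST


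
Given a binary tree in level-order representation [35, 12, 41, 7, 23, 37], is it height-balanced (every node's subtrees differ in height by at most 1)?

Tree (level-order array): [35, 12, 41, 7, 23, 37]
Definition: a tree is height-balanced if, at every node, |h(left) - h(right)| <= 1 (empty subtree has height -1).
Bottom-up per-node check:
  node 7: h_left=-1, h_right=-1, diff=0 [OK], height=0
  node 23: h_left=-1, h_right=-1, diff=0 [OK], height=0
  node 12: h_left=0, h_right=0, diff=0 [OK], height=1
  node 37: h_left=-1, h_right=-1, diff=0 [OK], height=0
  node 41: h_left=0, h_right=-1, diff=1 [OK], height=1
  node 35: h_left=1, h_right=1, diff=0 [OK], height=2
All nodes satisfy the balance condition.
Result: Balanced


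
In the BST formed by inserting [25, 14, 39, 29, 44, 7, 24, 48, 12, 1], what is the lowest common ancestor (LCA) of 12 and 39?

Tree insertion order: [25, 14, 39, 29, 44, 7, 24, 48, 12, 1]
Tree (level-order array): [25, 14, 39, 7, 24, 29, 44, 1, 12, None, None, None, None, None, 48]
In a BST, the LCA of p=12, q=39 is the first node v on the
root-to-leaf path with p <= v <= q (go left if both < v, right if both > v).
Walk from root:
  at 25: 12 <= 25 <= 39, this is the LCA
LCA = 25


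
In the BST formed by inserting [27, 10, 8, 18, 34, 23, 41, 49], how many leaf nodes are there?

Tree built from: [27, 10, 8, 18, 34, 23, 41, 49]
Tree (level-order array): [27, 10, 34, 8, 18, None, 41, None, None, None, 23, None, 49]
Rule: A leaf has 0 children.
Per-node child counts:
  node 27: 2 child(ren)
  node 10: 2 child(ren)
  node 8: 0 child(ren)
  node 18: 1 child(ren)
  node 23: 0 child(ren)
  node 34: 1 child(ren)
  node 41: 1 child(ren)
  node 49: 0 child(ren)
Matching nodes: [8, 23, 49]
Count of leaf nodes: 3


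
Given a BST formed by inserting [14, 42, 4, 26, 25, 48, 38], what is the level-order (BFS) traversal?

Tree insertion order: [14, 42, 4, 26, 25, 48, 38]
Tree (level-order array): [14, 4, 42, None, None, 26, 48, 25, 38]
BFS from the root, enqueuing left then right child of each popped node:
  queue [14] -> pop 14, enqueue [4, 42], visited so far: [14]
  queue [4, 42] -> pop 4, enqueue [none], visited so far: [14, 4]
  queue [42] -> pop 42, enqueue [26, 48], visited so far: [14, 4, 42]
  queue [26, 48] -> pop 26, enqueue [25, 38], visited so far: [14, 4, 42, 26]
  queue [48, 25, 38] -> pop 48, enqueue [none], visited so far: [14, 4, 42, 26, 48]
  queue [25, 38] -> pop 25, enqueue [none], visited so far: [14, 4, 42, 26, 48, 25]
  queue [38] -> pop 38, enqueue [none], visited so far: [14, 4, 42, 26, 48, 25, 38]
Result: [14, 4, 42, 26, 48, 25, 38]


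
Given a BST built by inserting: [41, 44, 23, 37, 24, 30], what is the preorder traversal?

Tree insertion order: [41, 44, 23, 37, 24, 30]
Tree (level-order array): [41, 23, 44, None, 37, None, None, 24, None, None, 30]
Preorder traversal: [41, 23, 37, 24, 30, 44]


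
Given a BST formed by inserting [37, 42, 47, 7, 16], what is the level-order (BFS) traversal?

Tree insertion order: [37, 42, 47, 7, 16]
Tree (level-order array): [37, 7, 42, None, 16, None, 47]
BFS from the root, enqueuing left then right child of each popped node:
  queue [37] -> pop 37, enqueue [7, 42], visited so far: [37]
  queue [7, 42] -> pop 7, enqueue [16], visited so far: [37, 7]
  queue [42, 16] -> pop 42, enqueue [47], visited so far: [37, 7, 42]
  queue [16, 47] -> pop 16, enqueue [none], visited so far: [37, 7, 42, 16]
  queue [47] -> pop 47, enqueue [none], visited so far: [37, 7, 42, 16, 47]
Result: [37, 7, 42, 16, 47]


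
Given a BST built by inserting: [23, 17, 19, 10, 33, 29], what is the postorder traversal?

Tree insertion order: [23, 17, 19, 10, 33, 29]
Tree (level-order array): [23, 17, 33, 10, 19, 29]
Postorder traversal: [10, 19, 17, 29, 33, 23]


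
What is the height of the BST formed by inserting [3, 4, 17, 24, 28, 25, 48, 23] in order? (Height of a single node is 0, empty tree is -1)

Insertion order: [3, 4, 17, 24, 28, 25, 48, 23]
Tree (level-order array): [3, None, 4, None, 17, None, 24, 23, 28, None, None, 25, 48]
Compute height bottom-up (empty subtree = -1):
  height(23) = 1 + max(-1, -1) = 0
  height(25) = 1 + max(-1, -1) = 0
  height(48) = 1 + max(-1, -1) = 0
  height(28) = 1 + max(0, 0) = 1
  height(24) = 1 + max(0, 1) = 2
  height(17) = 1 + max(-1, 2) = 3
  height(4) = 1 + max(-1, 3) = 4
  height(3) = 1 + max(-1, 4) = 5
Height = 5


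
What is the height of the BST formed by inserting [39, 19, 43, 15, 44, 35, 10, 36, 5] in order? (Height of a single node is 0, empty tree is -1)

Insertion order: [39, 19, 43, 15, 44, 35, 10, 36, 5]
Tree (level-order array): [39, 19, 43, 15, 35, None, 44, 10, None, None, 36, None, None, 5]
Compute height bottom-up (empty subtree = -1):
  height(5) = 1 + max(-1, -1) = 0
  height(10) = 1 + max(0, -1) = 1
  height(15) = 1 + max(1, -1) = 2
  height(36) = 1 + max(-1, -1) = 0
  height(35) = 1 + max(-1, 0) = 1
  height(19) = 1 + max(2, 1) = 3
  height(44) = 1 + max(-1, -1) = 0
  height(43) = 1 + max(-1, 0) = 1
  height(39) = 1 + max(3, 1) = 4
Height = 4


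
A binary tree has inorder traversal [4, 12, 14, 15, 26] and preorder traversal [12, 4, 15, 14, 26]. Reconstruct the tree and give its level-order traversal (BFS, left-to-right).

Inorder:  [4, 12, 14, 15, 26]
Preorder: [12, 4, 15, 14, 26]
Algorithm: preorder visits root first, so consume preorder in order;
for each root, split the current inorder slice at that value into
left-subtree inorder and right-subtree inorder, then recurse.
Recursive splits:
  root=12; inorder splits into left=[4], right=[14, 15, 26]
  root=4; inorder splits into left=[], right=[]
  root=15; inorder splits into left=[14], right=[26]
  root=14; inorder splits into left=[], right=[]
  root=26; inorder splits into left=[], right=[]
Reconstructed level-order: [12, 4, 15, 14, 26]


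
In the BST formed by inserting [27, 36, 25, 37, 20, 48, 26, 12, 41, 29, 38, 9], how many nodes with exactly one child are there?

Tree built from: [27, 36, 25, 37, 20, 48, 26, 12, 41, 29, 38, 9]
Tree (level-order array): [27, 25, 36, 20, 26, 29, 37, 12, None, None, None, None, None, None, 48, 9, None, 41, None, None, None, 38]
Rule: These are nodes with exactly 1 non-null child.
Per-node child counts:
  node 27: 2 child(ren)
  node 25: 2 child(ren)
  node 20: 1 child(ren)
  node 12: 1 child(ren)
  node 9: 0 child(ren)
  node 26: 0 child(ren)
  node 36: 2 child(ren)
  node 29: 0 child(ren)
  node 37: 1 child(ren)
  node 48: 1 child(ren)
  node 41: 1 child(ren)
  node 38: 0 child(ren)
Matching nodes: [20, 12, 37, 48, 41]
Count of nodes with exactly one child: 5


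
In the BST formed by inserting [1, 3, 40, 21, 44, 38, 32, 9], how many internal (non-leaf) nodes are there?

Tree built from: [1, 3, 40, 21, 44, 38, 32, 9]
Tree (level-order array): [1, None, 3, None, 40, 21, 44, 9, 38, None, None, None, None, 32]
Rule: An internal node has at least one child.
Per-node child counts:
  node 1: 1 child(ren)
  node 3: 1 child(ren)
  node 40: 2 child(ren)
  node 21: 2 child(ren)
  node 9: 0 child(ren)
  node 38: 1 child(ren)
  node 32: 0 child(ren)
  node 44: 0 child(ren)
Matching nodes: [1, 3, 40, 21, 38]
Count of internal (non-leaf) nodes: 5


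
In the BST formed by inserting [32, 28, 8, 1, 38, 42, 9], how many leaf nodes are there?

Tree built from: [32, 28, 8, 1, 38, 42, 9]
Tree (level-order array): [32, 28, 38, 8, None, None, 42, 1, 9]
Rule: A leaf has 0 children.
Per-node child counts:
  node 32: 2 child(ren)
  node 28: 1 child(ren)
  node 8: 2 child(ren)
  node 1: 0 child(ren)
  node 9: 0 child(ren)
  node 38: 1 child(ren)
  node 42: 0 child(ren)
Matching nodes: [1, 9, 42]
Count of leaf nodes: 3


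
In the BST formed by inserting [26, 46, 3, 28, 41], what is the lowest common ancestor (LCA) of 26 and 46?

Tree insertion order: [26, 46, 3, 28, 41]
Tree (level-order array): [26, 3, 46, None, None, 28, None, None, 41]
In a BST, the LCA of p=26, q=46 is the first node v on the
root-to-leaf path with p <= v <= q (go left if both < v, right if both > v).
Walk from root:
  at 26: 26 <= 26 <= 46, this is the LCA
LCA = 26


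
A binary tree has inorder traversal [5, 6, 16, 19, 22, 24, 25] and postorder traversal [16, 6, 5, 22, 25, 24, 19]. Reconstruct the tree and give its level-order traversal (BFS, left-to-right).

Inorder:   [5, 6, 16, 19, 22, 24, 25]
Postorder: [16, 6, 5, 22, 25, 24, 19]
Algorithm: postorder visits root last, so walk postorder right-to-left;
each value is the root of the current inorder slice — split it at that
value, recurse on the right subtree first, then the left.
Recursive splits:
  root=19; inorder splits into left=[5, 6, 16], right=[22, 24, 25]
  root=24; inorder splits into left=[22], right=[25]
  root=25; inorder splits into left=[], right=[]
  root=22; inorder splits into left=[], right=[]
  root=5; inorder splits into left=[], right=[6, 16]
  root=6; inorder splits into left=[], right=[16]
  root=16; inorder splits into left=[], right=[]
Reconstructed level-order: [19, 5, 24, 6, 22, 25, 16]


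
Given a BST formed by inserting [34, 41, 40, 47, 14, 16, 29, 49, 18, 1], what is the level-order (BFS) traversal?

Tree insertion order: [34, 41, 40, 47, 14, 16, 29, 49, 18, 1]
Tree (level-order array): [34, 14, 41, 1, 16, 40, 47, None, None, None, 29, None, None, None, 49, 18]
BFS from the root, enqueuing left then right child of each popped node:
  queue [34] -> pop 34, enqueue [14, 41], visited so far: [34]
  queue [14, 41] -> pop 14, enqueue [1, 16], visited so far: [34, 14]
  queue [41, 1, 16] -> pop 41, enqueue [40, 47], visited so far: [34, 14, 41]
  queue [1, 16, 40, 47] -> pop 1, enqueue [none], visited so far: [34, 14, 41, 1]
  queue [16, 40, 47] -> pop 16, enqueue [29], visited so far: [34, 14, 41, 1, 16]
  queue [40, 47, 29] -> pop 40, enqueue [none], visited so far: [34, 14, 41, 1, 16, 40]
  queue [47, 29] -> pop 47, enqueue [49], visited so far: [34, 14, 41, 1, 16, 40, 47]
  queue [29, 49] -> pop 29, enqueue [18], visited so far: [34, 14, 41, 1, 16, 40, 47, 29]
  queue [49, 18] -> pop 49, enqueue [none], visited so far: [34, 14, 41, 1, 16, 40, 47, 29, 49]
  queue [18] -> pop 18, enqueue [none], visited so far: [34, 14, 41, 1, 16, 40, 47, 29, 49, 18]
Result: [34, 14, 41, 1, 16, 40, 47, 29, 49, 18]


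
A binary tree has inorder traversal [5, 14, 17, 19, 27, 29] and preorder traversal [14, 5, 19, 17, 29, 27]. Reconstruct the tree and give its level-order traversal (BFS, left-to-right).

Inorder:  [5, 14, 17, 19, 27, 29]
Preorder: [14, 5, 19, 17, 29, 27]
Algorithm: preorder visits root first, so consume preorder in order;
for each root, split the current inorder slice at that value into
left-subtree inorder and right-subtree inorder, then recurse.
Recursive splits:
  root=14; inorder splits into left=[5], right=[17, 19, 27, 29]
  root=5; inorder splits into left=[], right=[]
  root=19; inorder splits into left=[17], right=[27, 29]
  root=17; inorder splits into left=[], right=[]
  root=29; inorder splits into left=[27], right=[]
  root=27; inorder splits into left=[], right=[]
Reconstructed level-order: [14, 5, 19, 17, 29, 27]


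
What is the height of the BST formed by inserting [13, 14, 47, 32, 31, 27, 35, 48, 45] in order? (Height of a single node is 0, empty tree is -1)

Insertion order: [13, 14, 47, 32, 31, 27, 35, 48, 45]
Tree (level-order array): [13, None, 14, None, 47, 32, 48, 31, 35, None, None, 27, None, None, 45]
Compute height bottom-up (empty subtree = -1):
  height(27) = 1 + max(-1, -1) = 0
  height(31) = 1 + max(0, -1) = 1
  height(45) = 1 + max(-1, -1) = 0
  height(35) = 1 + max(-1, 0) = 1
  height(32) = 1 + max(1, 1) = 2
  height(48) = 1 + max(-1, -1) = 0
  height(47) = 1 + max(2, 0) = 3
  height(14) = 1 + max(-1, 3) = 4
  height(13) = 1 + max(-1, 4) = 5
Height = 5


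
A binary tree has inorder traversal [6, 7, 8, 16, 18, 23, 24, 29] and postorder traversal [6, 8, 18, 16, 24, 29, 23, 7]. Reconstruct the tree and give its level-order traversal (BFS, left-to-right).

Inorder:   [6, 7, 8, 16, 18, 23, 24, 29]
Postorder: [6, 8, 18, 16, 24, 29, 23, 7]
Algorithm: postorder visits root last, so walk postorder right-to-left;
each value is the root of the current inorder slice — split it at that
value, recurse on the right subtree first, then the left.
Recursive splits:
  root=7; inorder splits into left=[6], right=[8, 16, 18, 23, 24, 29]
  root=23; inorder splits into left=[8, 16, 18], right=[24, 29]
  root=29; inorder splits into left=[24], right=[]
  root=24; inorder splits into left=[], right=[]
  root=16; inorder splits into left=[8], right=[18]
  root=18; inorder splits into left=[], right=[]
  root=8; inorder splits into left=[], right=[]
  root=6; inorder splits into left=[], right=[]
Reconstructed level-order: [7, 6, 23, 16, 29, 8, 18, 24]


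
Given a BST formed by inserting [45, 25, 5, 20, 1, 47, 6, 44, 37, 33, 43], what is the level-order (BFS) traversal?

Tree insertion order: [45, 25, 5, 20, 1, 47, 6, 44, 37, 33, 43]
Tree (level-order array): [45, 25, 47, 5, 44, None, None, 1, 20, 37, None, None, None, 6, None, 33, 43]
BFS from the root, enqueuing left then right child of each popped node:
  queue [45] -> pop 45, enqueue [25, 47], visited so far: [45]
  queue [25, 47] -> pop 25, enqueue [5, 44], visited so far: [45, 25]
  queue [47, 5, 44] -> pop 47, enqueue [none], visited so far: [45, 25, 47]
  queue [5, 44] -> pop 5, enqueue [1, 20], visited so far: [45, 25, 47, 5]
  queue [44, 1, 20] -> pop 44, enqueue [37], visited so far: [45, 25, 47, 5, 44]
  queue [1, 20, 37] -> pop 1, enqueue [none], visited so far: [45, 25, 47, 5, 44, 1]
  queue [20, 37] -> pop 20, enqueue [6], visited so far: [45, 25, 47, 5, 44, 1, 20]
  queue [37, 6] -> pop 37, enqueue [33, 43], visited so far: [45, 25, 47, 5, 44, 1, 20, 37]
  queue [6, 33, 43] -> pop 6, enqueue [none], visited so far: [45, 25, 47, 5, 44, 1, 20, 37, 6]
  queue [33, 43] -> pop 33, enqueue [none], visited so far: [45, 25, 47, 5, 44, 1, 20, 37, 6, 33]
  queue [43] -> pop 43, enqueue [none], visited so far: [45, 25, 47, 5, 44, 1, 20, 37, 6, 33, 43]
Result: [45, 25, 47, 5, 44, 1, 20, 37, 6, 33, 43]


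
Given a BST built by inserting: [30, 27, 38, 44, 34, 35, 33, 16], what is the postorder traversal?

Tree insertion order: [30, 27, 38, 44, 34, 35, 33, 16]
Tree (level-order array): [30, 27, 38, 16, None, 34, 44, None, None, 33, 35]
Postorder traversal: [16, 27, 33, 35, 34, 44, 38, 30]


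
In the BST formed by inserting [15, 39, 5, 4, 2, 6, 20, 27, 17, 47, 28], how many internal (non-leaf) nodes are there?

Tree built from: [15, 39, 5, 4, 2, 6, 20, 27, 17, 47, 28]
Tree (level-order array): [15, 5, 39, 4, 6, 20, 47, 2, None, None, None, 17, 27, None, None, None, None, None, None, None, 28]
Rule: An internal node has at least one child.
Per-node child counts:
  node 15: 2 child(ren)
  node 5: 2 child(ren)
  node 4: 1 child(ren)
  node 2: 0 child(ren)
  node 6: 0 child(ren)
  node 39: 2 child(ren)
  node 20: 2 child(ren)
  node 17: 0 child(ren)
  node 27: 1 child(ren)
  node 28: 0 child(ren)
  node 47: 0 child(ren)
Matching nodes: [15, 5, 4, 39, 20, 27]
Count of internal (non-leaf) nodes: 6


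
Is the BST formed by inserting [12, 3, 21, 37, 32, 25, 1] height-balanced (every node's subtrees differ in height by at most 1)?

Tree (level-order array): [12, 3, 21, 1, None, None, 37, None, None, 32, None, 25]
Definition: a tree is height-balanced if, at every node, |h(left) - h(right)| <= 1 (empty subtree has height -1).
Bottom-up per-node check:
  node 1: h_left=-1, h_right=-1, diff=0 [OK], height=0
  node 3: h_left=0, h_right=-1, diff=1 [OK], height=1
  node 25: h_left=-1, h_right=-1, diff=0 [OK], height=0
  node 32: h_left=0, h_right=-1, diff=1 [OK], height=1
  node 37: h_left=1, h_right=-1, diff=2 [FAIL (|1--1|=2 > 1)], height=2
  node 21: h_left=-1, h_right=2, diff=3 [FAIL (|-1-2|=3 > 1)], height=3
  node 12: h_left=1, h_right=3, diff=2 [FAIL (|1-3|=2 > 1)], height=4
Node 37 violates the condition: |1 - -1| = 2 > 1.
Result: Not balanced


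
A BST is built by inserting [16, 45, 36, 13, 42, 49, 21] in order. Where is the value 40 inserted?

Starting tree (level order): [16, 13, 45, None, None, 36, 49, 21, 42]
Insertion path: 16 -> 45 -> 36 -> 42
Result: insert 40 as left child of 42
Final tree (level order): [16, 13, 45, None, None, 36, 49, 21, 42, None, None, None, None, 40]


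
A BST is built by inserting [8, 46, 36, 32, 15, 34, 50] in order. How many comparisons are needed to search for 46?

Search path for 46: 8 -> 46
Found: True
Comparisons: 2


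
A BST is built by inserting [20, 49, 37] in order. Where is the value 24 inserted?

Starting tree (level order): [20, None, 49, 37]
Insertion path: 20 -> 49 -> 37
Result: insert 24 as left child of 37
Final tree (level order): [20, None, 49, 37, None, 24]


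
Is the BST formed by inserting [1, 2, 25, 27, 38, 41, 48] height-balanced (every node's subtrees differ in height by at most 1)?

Tree (level-order array): [1, None, 2, None, 25, None, 27, None, 38, None, 41, None, 48]
Definition: a tree is height-balanced if, at every node, |h(left) - h(right)| <= 1 (empty subtree has height -1).
Bottom-up per-node check:
  node 48: h_left=-1, h_right=-1, diff=0 [OK], height=0
  node 41: h_left=-1, h_right=0, diff=1 [OK], height=1
  node 38: h_left=-1, h_right=1, diff=2 [FAIL (|-1-1|=2 > 1)], height=2
  node 27: h_left=-1, h_right=2, diff=3 [FAIL (|-1-2|=3 > 1)], height=3
  node 25: h_left=-1, h_right=3, diff=4 [FAIL (|-1-3|=4 > 1)], height=4
  node 2: h_left=-1, h_right=4, diff=5 [FAIL (|-1-4|=5 > 1)], height=5
  node 1: h_left=-1, h_right=5, diff=6 [FAIL (|-1-5|=6 > 1)], height=6
Node 38 violates the condition: |-1 - 1| = 2 > 1.
Result: Not balanced


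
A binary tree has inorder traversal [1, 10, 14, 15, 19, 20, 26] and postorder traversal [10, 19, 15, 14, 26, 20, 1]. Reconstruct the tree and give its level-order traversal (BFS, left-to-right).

Inorder:   [1, 10, 14, 15, 19, 20, 26]
Postorder: [10, 19, 15, 14, 26, 20, 1]
Algorithm: postorder visits root last, so walk postorder right-to-left;
each value is the root of the current inorder slice — split it at that
value, recurse on the right subtree first, then the left.
Recursive splits:
  root=1; inorder splits into left=[], right=[10, 14, 15, 19, 20, 26]
  root=20; inorder splits into left=[10, 14, 15, 19], right=[26]
  root=26; inorder splits into left=[], right=[]
  root=14; inorder splits into left=[10], right=[15, 19]
  root=15; inorder splits into left=[], right=[19]
  root=19; inorder splits into left=[], right=[]
  root=10; inorder splits into left=[], right=[]
Reconstructed level-order: [1, 20, 14, 26, 10, 15, 19]


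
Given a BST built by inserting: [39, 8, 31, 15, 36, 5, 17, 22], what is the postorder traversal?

Tree insertion order: [39, 8, 31, 15, 36, 5, 17, 22]
Tree (level-order array): [39, 8, None, 5, 31, None, None, 15, 36, None, 17, None, None, None, 22]
Postorder traversal: [5, 22, 17, 15, 36, 31, 8, 39]


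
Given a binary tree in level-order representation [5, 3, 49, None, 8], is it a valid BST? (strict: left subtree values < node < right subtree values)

Level-order array: [5, 3, 49, None, 8]
Validate using subtree bounds (lo, hi): at each node, require lo < value < hi,
then recurse left with hi=value and right with lo=value.
Preorder trace (stopping at first violation):
  at node 5 with bounds (-inf, +inf): OK
  at node 3 with bounds (-inf, 5): OK
  at node 8 with bounds (3, 5): VIOLATION
Node 8 violates its bound: not (3 < 8 < 5).
Result: Not a valid BST


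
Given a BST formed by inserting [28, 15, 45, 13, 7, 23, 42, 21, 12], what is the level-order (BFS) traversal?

Tree insertion order: [28, 15, 45, 13, 7, 23, 42, 21, 12]
Tree (level-order array): [28, 15, 45, 13, 23, 42, None, 7, None, 21, None, None, None, None, 12]
BFS from the root, enqueuing left then right child of each popped node:
  queue [28] -> pop 28, enqueue [15, 45], visited so far: [28]
  queue [15, 45] -> pop 15, enqueue [13, 23], visited so far: [28, 15]
  queue [45, 13, 23] -> pop 45, enqueue [42], visited so far: [28, 15, 45]
  queue [13, 23, 42] -> pop 13, enqueue [7], visited so far: [28, 15, 45, 13]
  queue [23, 42, 7] -> pop 23, enqueue [21], visited so far: [28, 15, 45, 13, 23]
  queue [42, 7, 21] -> pop 42, enqueue [none], visited so far: [28, 15, 45, 13, 23, 42]
  queue [7, 21] -> pop 7, enqueue [12], visited so far: [28, 15, 45, 13, 23, 42, 7]
  queue [21, 12] -> pop 21, enqueue [none], visited so far: [28, 15, 45, 13, 23, 42, 7, 21]
  queue [12] -> pop 12, enqueue [none], visited so far: [28, 15, 45, 13, 23, 42, 7, 21, 12]
Result: [28, 15, 45, 13, 23, 42, 7, 21, 12]


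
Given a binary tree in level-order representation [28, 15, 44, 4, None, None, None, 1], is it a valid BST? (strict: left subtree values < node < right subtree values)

Level-order array: [28, 15, 44, 4, None, None, None, 1]
Validate using subtree bounds (lo, hi): at each node, require lo < value < hi,
then recurse left with hi=value and right with lo=value.
Preorder trace (stopping at first violation):
  at node 28 with bounds (-inf, +inf): OK
  at node 15 with bounds (-inf, 28): OK
  at node 4 with bounds (-inf, 15): OK
  at node 1 with bounds (-inf, 4): OK
  at node 44 with bounds (28, +inf): OK
No violation found at any node.
Result: Valid BST


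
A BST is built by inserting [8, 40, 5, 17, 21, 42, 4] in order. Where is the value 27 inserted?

Starting tree (level order): [8, 5, 40, 4, None, 17, 42, None, None, None, 21]
Insertion path: 8 -> 40 -> 17 -> 21
Result: insert 27 as right child of 21
Final tree (level order): [8, 5, 40, 4, None, 17, 42, None, None, None, 21, None, None, None, 27]


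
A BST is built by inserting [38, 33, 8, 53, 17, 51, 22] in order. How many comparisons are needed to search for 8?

Search path for 8: 38 -> 33 -> 8
Found: True
Comparisons: 3


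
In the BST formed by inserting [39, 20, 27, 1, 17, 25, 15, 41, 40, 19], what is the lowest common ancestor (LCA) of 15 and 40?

Tree insertion order: [39, 20, 27, 1, 17, 25, 15, 41, 40, 19]
Tree (level-order array): [39, 20, 41, 1, 27, 40, None, None, 17, 25, None, None, None, 15, 19]
In a BST, the LCA of p=15, q=40 is the first node v on the
root-to-leaf path with p <= v <= q (go left if both < v, right if both > v).
Walk from root:
  at 39: 15 <= 39 <= 40, this is the LCA
LCA = 39
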